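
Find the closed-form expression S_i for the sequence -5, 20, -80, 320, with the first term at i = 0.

Check ratios: 20 / -5 = -4.0
Common ratio r = -4.
First term a = -5.
Formula: S_i = -5 * (-4)^i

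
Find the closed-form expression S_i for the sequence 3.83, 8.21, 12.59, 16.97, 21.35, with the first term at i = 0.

Check differences: 8.21 - 3.83 = 4.38
12.59 - 8.21 = 4.38
Common difference d = 4.38.
First term a = 3.83.
Formula: S_i = 3.83 + 4.38*i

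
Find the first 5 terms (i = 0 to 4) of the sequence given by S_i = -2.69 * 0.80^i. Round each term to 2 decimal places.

This is a geometric sequence.
i=0: S_0 = -2.69 * 0.8^0 = -2.69
i=1: S_1 = -2.69 * 0.8^1 ≈ -2.15
i=2: S_2 = -2.69 * 0.8^2 ≈ -1.72
i=3: S_3 = -2.69 * 0.8^3 ≈ -1.38
i=4: S_4 = -2.69 * 0.8^4 ≈ -1.1
The first 5 terms are: [-2.69, -2.15, -1.72, -1.38, -1.1]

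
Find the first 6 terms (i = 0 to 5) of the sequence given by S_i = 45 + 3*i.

This is an arithmetic sequence.
i=0: S_0 = 45 + 3*0 = 45
i=1: S_1 = 45 + 3*1 = 48
i=2: S_2 = 45 + 3*2 = 51
i=3: S_3 = 45 + 3*3 = 54
i=4: S_4 = 45 + 3*4 = 57
i=5: S_5 = 45 + 3*5 = 60
The first 6 terms are: [45, 48, 51, 54, 57, 60]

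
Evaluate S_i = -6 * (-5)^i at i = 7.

S_7 = -6 * (-5)^7 = -6 * -78125 = 468750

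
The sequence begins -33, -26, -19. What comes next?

Differences: -26 - -33 = 7
This is an arithmetic sequence with common difference d = 7.
Next term = -19 + 7 = -12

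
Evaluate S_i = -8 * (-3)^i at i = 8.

S_8 = -8 * (-3)^8 = -8 * 6561 = -52488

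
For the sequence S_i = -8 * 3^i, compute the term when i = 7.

S_7 = -8 * 3^7 = -8 * 2187 = -17496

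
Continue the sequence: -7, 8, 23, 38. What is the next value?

Differences: 8 - -7 = 15
This is an arithmetic sequence with common difference d = 15.
Next term = 38 + 15 = 53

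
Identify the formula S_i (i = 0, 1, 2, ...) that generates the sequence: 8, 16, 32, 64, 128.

Check ratios: 16 / 8 = 2.0
Common ratio r = 2.
First term a = 8.
Formula: S_i = 8 * 2^i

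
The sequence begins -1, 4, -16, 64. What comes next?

Ratios: 4 / -1 = -4.0
This is a geometric sequence with common ratio r = -4.
Next term = 64 * -4 = -256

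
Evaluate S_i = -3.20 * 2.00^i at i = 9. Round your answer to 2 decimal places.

S_9 = -3.2 * 2.0^9 = -3.2 * 512 = -1638.4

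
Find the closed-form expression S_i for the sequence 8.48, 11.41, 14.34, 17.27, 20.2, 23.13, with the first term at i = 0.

Check differences: 11.41 - 8.48 = 2.93
14.34 - 11.41 = 2.93
Common difference d = 2.93.
First term a = 8.48.
Formula: S_i = 8.48 + 2.93*i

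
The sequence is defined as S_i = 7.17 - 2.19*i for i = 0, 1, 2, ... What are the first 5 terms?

This is an arithmetic sequence.
i=0: S_0 = 7.17 + -2.19*0 = 7.17
i=1: S_1 = 7.17 + -2.19*1 = 4.98
i=2: S_2 = 7.17 + -2.19*2 = 2.79
i=3: S_3 = 7.17 + -2.19*3 = 0.6
i=4: S_4 = 7.17 + -2.19*4 = -1.59
The first 5 terms are: [7.17, 4.98, 2.79, 0.6, -1.59]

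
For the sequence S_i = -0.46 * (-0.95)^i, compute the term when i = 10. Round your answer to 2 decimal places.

S_10 = -0.46 * (-0.95)^10 ≈ -0.46 * 0.5987 ≈ -0.28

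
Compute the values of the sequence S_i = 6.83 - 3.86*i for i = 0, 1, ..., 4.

This is an arithmetic sequence.
i=0: S_0 = 6.83 + -3.86*0 = 6.83
i=1: S_1 = 6.83 + -3.86*1 = 2.97
i=2: S_2 = 6.83 + -3.86*2 = -0.89
i=3: S_3 = 6.83 + -3.86*3 = -4.75
i=4: S_4 = 6.83 + -3.86*4 = -8.61
The first 5 terms are: [6.83, 2.97, -0.89, -4.75, -8.61]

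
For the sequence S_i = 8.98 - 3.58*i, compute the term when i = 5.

S_5 = 8.98 + -3.58*5 = 8.98 + -17.9 = -8.92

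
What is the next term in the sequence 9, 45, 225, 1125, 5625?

Ratios: 45 / 9 = 5.0
This is a geometric sequence with common ratio r = 5.
Next term = 5625 * 5 = 28125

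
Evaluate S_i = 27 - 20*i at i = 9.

S_9 = 27 + -20*9 = 27 + -180 = -153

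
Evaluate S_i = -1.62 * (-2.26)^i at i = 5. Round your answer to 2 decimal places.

S_5 = -1.62 * (-2.26)^5 ≈ -1.62 * -58.9579 ≈ 95.51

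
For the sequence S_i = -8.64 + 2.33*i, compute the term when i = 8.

S_8 = -8.64 + 2.33*8 = -8.64 + 18.64 = 10.0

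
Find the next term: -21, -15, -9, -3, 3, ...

Differences: -15 - -21 = 6
This is an arithmetic sequence with common difference d = 6.
Next term = 3 + 6 = 9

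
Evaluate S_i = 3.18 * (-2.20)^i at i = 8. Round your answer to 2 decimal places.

S_8 = 3.18 * (-2.2)^8 ≈ 3.18 * 548.7587 ≈ 1745.05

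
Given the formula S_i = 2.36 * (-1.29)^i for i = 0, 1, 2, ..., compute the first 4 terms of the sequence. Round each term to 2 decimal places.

This is a geometric sequence.
i=0: S_0 = 2.36 * (-1.29)^0 = 2.36
i=1: S_1 = 2.36 * (-1.29)^1 ≈ -3.04
i=2: S_2 = 2.36 * (-1.29)^2 ≈ 3.93
i=3: S_3 = 2.36 * (-1.29)^3 ≈ -5.07
The first 4 terms are: [2.36, -3.04, 3.93, -5.07]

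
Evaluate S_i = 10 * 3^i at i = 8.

S_8 = 10 * 3^8 = 10 * 6561 = 65610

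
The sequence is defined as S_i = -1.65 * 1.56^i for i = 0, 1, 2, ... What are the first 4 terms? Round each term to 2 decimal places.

This is a geometric sequence.
i=0: S_0 = -1.65 * 1.56^0 = -1.65
i=1: S_1 = -1.65 * 1.56^1 ≈ -2.57
i=2: S_2 = -1.65 * 1.56^2 ≈ -4.02
i=3: S_3 = -1.65 * 1.56^3 ≈ -6.26
The first 4 terms are: [-1.65, -2.57, -4.02, -6.26]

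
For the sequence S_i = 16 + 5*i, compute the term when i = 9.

S_9 = 16 + 5*9 = 16 + 45 = 61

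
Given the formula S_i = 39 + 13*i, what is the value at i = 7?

S_7 = 39 + 13*7 = 39 + 91 = 130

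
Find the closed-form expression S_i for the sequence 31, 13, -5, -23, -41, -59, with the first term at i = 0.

Check differences: 13 - 31 = -18
-5 - 13 = -18
Common difference d = -18.
First term a = 31.
Formula: S_i = 31 - 18*i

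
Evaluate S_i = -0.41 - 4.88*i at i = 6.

S_6 = -0.41 + -4.88*6 = -0.41 + -29.28 = -29.69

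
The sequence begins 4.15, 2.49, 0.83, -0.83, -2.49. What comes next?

Differences: 2.49 - 4.15 = -1.66
This is an arithmetic sequence with common difference d = -1.66.
Next term = -2.49 + -1.66 = -4.15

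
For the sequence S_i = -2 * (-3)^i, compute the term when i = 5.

S_5 = -2 * (-3)^5 = -2 * -243 = 486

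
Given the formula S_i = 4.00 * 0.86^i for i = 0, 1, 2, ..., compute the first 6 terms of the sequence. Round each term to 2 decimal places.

This is a geometric sequence.
i=0: S_0 = 4.0 * 0.86^0 = 4.0
i=1: S_1 = 4.0 * 0.86^1 = 3.44
i=2: S_2 = 4.0 * 0.86^2 ≈ 2.96
i=3: S_3 = 4.0 * 0.86^3 ≈ 2.54
i=4: S_4 = 4.0 * 0.86^4 ≈ 2.19
i=5: S_5 = 4.0 * 0.86^5 ≈ 1.88
The first 6 terms are: [4.0, 3.44, 2.96, 2.54, 2.19, 1.88]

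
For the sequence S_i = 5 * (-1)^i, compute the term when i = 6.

S_6 = 5 * (-1)^6 = 5 * 1 = 5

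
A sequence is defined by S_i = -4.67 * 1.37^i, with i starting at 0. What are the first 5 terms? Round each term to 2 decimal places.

This is a geometric sequence.
i=0: S_0 = -4.67 * 1.37^0 = -4.67
i=1: S_1 = -4.67 * 1.37^1 ≈ -6.4
i=2: S_2 = -4.67 * 1.37^2 ≈ -8.77
i=3: S_3 = -4.67 * 1.37^3 ≈ -12.01
i=4: S_4 = -4.67 * 1.37^4 ≈ -16.45
The first 5 terms are: [-4.67, -6.4, -8.77, -12.01, -16.45]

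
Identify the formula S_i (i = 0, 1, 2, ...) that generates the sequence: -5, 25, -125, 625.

Check ratios: 25 / -5 = -5.0
Common ratio r = -5.
First term a = -5.
Formula: S_i = -5 * (-5)^i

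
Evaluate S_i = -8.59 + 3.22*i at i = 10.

S_10 = -8.59 + 3.22*10 = -8.59 + 32.2 = 23.61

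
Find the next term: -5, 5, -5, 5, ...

Ratios: 5 / -5 = -1.0
This is a geometric sequence with common ratio r = -1.
Next term = 5 * -1 = -5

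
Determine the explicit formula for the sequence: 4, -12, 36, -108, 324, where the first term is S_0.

Check ratios: -12 / 4 = -3.0
Common ratio r = -3.
First term a = 4.
Formula: S_i = 4 * (-3)^i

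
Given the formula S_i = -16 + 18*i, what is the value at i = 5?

S_5 = -16 + 18*5 = -16 + 90 = 74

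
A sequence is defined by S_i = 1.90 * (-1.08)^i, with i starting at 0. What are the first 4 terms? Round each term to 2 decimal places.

This is a geometric sequence.
i=0: S_0 = 1.9 * (-1.08)^0 = 1.9
i=1: S_1 = 1.9 * (-1.08)^1 ≈ -2.05
i=2: S_2 = 1.9 * (-1.08)^2 ≈ 2.22
i=3: S_3 = 1.9 * (-1.08)^3 ≈ -2.39
The first 4 terms are: [1.9, -2.05, 2.22, -2.39]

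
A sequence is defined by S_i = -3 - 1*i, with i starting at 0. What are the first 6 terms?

This is an arithmetic sequence.
i=0: S_0 = -3 + -1*0 = -3
i=1: S_1 = -3 + -1*1 = -4
i=2: S_2 = -3 + -1*2 = -5
i=3: S_3 = -3 + -1*3 = -6
i=4: S_4 = -3 + -1*4 = -7
i=5: S_5 = -3 + -1*5 = -8
The first 6 terms are: [-3, -4, -5, -6, -7, -8]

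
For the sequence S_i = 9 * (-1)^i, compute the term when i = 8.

S_8 = 9 * (-1)^8 = 9 * 1 = 9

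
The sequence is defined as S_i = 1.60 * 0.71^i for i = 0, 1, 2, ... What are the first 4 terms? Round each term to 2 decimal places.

This is a geometric sequence.
i=0: S_0 = 1.6 * 0.71^0 = 1.6
i=1: S_1 = 1.6 * 0.71^1 ≈ 1.14
i=2: S_2 = 1.6 * 0.71^2 ≈ 0.81
i=3: S_3 = 1.6 * 0.71^3 ≈ 0.57
The first 4 terms are: [1.6, 1.14, 0.81, 0.57]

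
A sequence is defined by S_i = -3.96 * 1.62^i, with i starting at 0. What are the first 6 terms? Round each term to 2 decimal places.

This is a geometric sequence.
i=0: S_0 = -3.96 * 1.62^0 = -3.96
i=1: S_1 = -3.96 * 1.62^1 ≈ -6.42
i=2: S_2 = -3.96 * 1.62^2 ≈ -10.39
i=3: S_3 = -3.96 * 1.62^3 ≈ -16.84
i=4: S_4 = -3.96 * 1.62^4 ≈ -27.27
i=5: S_5 = -3.96 * 1.62^5 ≈ -44.18
The first 6 terms are: [-3.96, -6.42, -10.39, -16.84, -27.27, -44.18]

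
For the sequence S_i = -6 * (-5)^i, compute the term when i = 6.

S_6 = -6 * (-5)^6 = -6 * 15625 = -93750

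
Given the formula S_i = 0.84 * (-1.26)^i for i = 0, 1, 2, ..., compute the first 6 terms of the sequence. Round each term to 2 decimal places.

This is a geometric sequence.
i=0: S_0 = 0.84 * (-1.26)^0 = 0.84
i=1: S_1 = 0.84 * (-1.26)^1 ≈ -1.06
i=2: S_2 = 0.84 * (-1.26)^2 ≈ 1.33
i=3: S_3 = 0.84 * (-1.26)^3 ≈ -1.68
i=4: S_4 = 0.84 * (-1.26)^4 ≈ 2.12
i=5: S_5 = 0.84 * (-1.26)^5 ≈ -2.67
The first 6 terms are: [0.84, -1.06, 1.33, -1.68, 2.12, -2.67]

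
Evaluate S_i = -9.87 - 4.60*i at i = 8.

S_8 = -9.87 + -4.6*8 = -9.87 + -36.8 = -46.67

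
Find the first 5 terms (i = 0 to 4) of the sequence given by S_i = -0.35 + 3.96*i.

This is an arithmetic sequence.
i=0: S_0 = -0.35 + 3.96*0 = -0.35
i=1: S_1 = -0.35 + 3.96*1 = 3.61
i=2: S_2 = -0.35 + 3.96*2 = 7.57
i=3: S_3 = -0.35 + 3.96*3 = 11.53
i=4: S_4 = -0.35 + 3.96*4 = 15.49
The first 5 terms are: [-0.35, 3.61, 7.57, 11.53, 15.49]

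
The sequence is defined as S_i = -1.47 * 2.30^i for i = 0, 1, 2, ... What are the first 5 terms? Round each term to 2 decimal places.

This is a geometric sequence.
i=0: S_0 = -1.47 * 2.3^0 = -1.47
i=1: S_1 = -1.47 * 2.3^1 ≈ -3.38
i=2: S_2 = -1.47 * 2.3^2 ≈ -7.78
i=3: S_3 = -1.47 * 2.3^3 ≈ -17.89
i=4: S_4 = -1.47 * 2.3^4 ≈ -41.14
The first 5 terms are: [-1.47, -3.38, -7.78, -17.89, -41.14]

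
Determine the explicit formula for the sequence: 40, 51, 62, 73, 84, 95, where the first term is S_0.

Check differences: 51 - 40 = 11
62 - 51 = 11
Common difference d = 11.
First term a = 40.
Formula: S_i = 40 + 11*i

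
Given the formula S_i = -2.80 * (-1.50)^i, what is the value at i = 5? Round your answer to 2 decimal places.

S_5 = -2.8 * (-1.5)^5 ≈ -2.8 * -7.5938 ≈ 21.26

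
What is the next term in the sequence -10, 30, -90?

Ratios: 30 / -10 = -3.0
This is a geometric sequence with common ratio r = -3.
Next term = -90 * -3 = 270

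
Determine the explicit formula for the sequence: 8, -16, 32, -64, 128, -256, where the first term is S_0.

Check ratios: -16 / 8 = -2.0
Common ratio r = -2.
First term a = 8.
Formula: S_i = 8 * (-2)^i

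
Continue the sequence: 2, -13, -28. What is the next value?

Differences: -13 - 2 = -15
This is an arithmetic sequence with common difference d = -15.
Next term = -28 + -15 = -43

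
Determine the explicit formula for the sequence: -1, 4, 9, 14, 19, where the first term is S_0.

Check differences: 4 - -1 = 5
9 - 4 = 5
Common difference d = 5.
First term a = -1.
Formula: S_i = -1 + 5*i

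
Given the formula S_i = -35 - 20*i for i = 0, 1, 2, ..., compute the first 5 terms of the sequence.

This is an arithmetic sequence.
i=0: S_0 = -35 + -20*0 = -35
i=1: S_1 = -35 + -20*1 = -55
i=2: S_2 = -35 + -20*2 = -75
i=3: S_3 = -35 + -20*3 = -95
i=4: S_4 = -35 + -20*4 = -115
The first 5 terms are: [-35, -55, -75, -95, -115]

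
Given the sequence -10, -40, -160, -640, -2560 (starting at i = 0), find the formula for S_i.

Check ratios: -40 / -10 = 4.0
Common ratio r = 4.
First term a = -10.
Formula: S_i = -10 * 4^i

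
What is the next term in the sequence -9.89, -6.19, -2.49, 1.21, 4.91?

Differences: -6.19 - -9.89 = 3.7
This is an arithmetic sequence with common difference d = 3.7.
Next term = 4.91 + 3.7 = 8.61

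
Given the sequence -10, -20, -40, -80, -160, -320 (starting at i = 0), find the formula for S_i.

Check ratios: -20 / -10 = 2.0
Common ratio r = 2.
First term a = -10.
Formula: S_i = -10 * 2^i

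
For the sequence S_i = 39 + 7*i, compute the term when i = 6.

S_6 = 39 + 7*6 = 39 + 42 = 81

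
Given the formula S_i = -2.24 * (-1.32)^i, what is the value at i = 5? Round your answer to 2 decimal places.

S_5 = -2.24 * (-1.32)^5 ≈ -2.24 * -4.0075 ≈ 8.98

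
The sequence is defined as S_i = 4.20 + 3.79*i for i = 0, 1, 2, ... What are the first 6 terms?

This is an arithmetic sequence.
i=0: S_0 = 4.2 + 3.79*0 = 4.2
i=1: S_1 = 4.2 + 3.79*1 = 7.99
i=2: S_2 = 4.2 + 3.79*2 = 11.78
i=3: S_3 = 4.2 + 3.79*3 = 15.57
i=4: S_4 = 4.2 + 3.79*4 = 19.36
i=5: S_5 = 4.2 + 3.79*5 = 23.15
The first 6 terms are: [4.2, 7.99, 11.78, 15.57, 19.36, 23.15]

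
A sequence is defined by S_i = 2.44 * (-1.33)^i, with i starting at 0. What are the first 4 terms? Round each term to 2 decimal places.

This is a geometric sequence.
i=0: S_0 = 2.44 * (-1.33)^0 = 2.44
i=1: S_1 = 2.44 * (-1.33)^1 ≈ -3.25
i=2: S_2 = 2.44 * (-1.33)^2 ≈ 4.32
i=3: S_3 = 2.44 * (-1.33)^3 ≈ -5.74
The first 4 terms are: [2.44, -3.25, 4.32, -5.74]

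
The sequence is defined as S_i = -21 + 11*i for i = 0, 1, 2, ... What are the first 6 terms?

This is an arithmetic sequence.
i=0: S_0 = -21 + 11*0 = -21
i=1: S_1 = -21 + 11*1 = -10
i=2: S_2 = -21 + 11*2 = 1
i=3: S_3 = -21 + 11*3 = 12
i=4: S_4 = -21 + 11*4 = 23
i=5: S_5 = -21 + 11*5 = 34
The first 6 terms are: [-21, -10, 1, 12, 23, 34]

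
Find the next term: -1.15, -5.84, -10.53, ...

Differences: -5.84 - -1.15 = -4.69
This is an arithmetic sequence with common difference d = -4.69.
Next term = -10.53 + -4.69 = -15.22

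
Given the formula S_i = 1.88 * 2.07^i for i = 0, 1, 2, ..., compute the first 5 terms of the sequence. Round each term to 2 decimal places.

This is a geometric sequence.
i=0: S_0 = 1.88 * 2.07^0 = 1.88
i=1: S_1 = 1.88 * 2.07^1 ≈ 3.89
i=2: S_2 = 1.88 * 2.07^2 ≈ 8.06
i=3: S_3 = 1.88 * 2.07^3 ≈ 16.68
i=4: S_4 = 1.88 * 2.07^4 ≈ 34.52
The first 5 terms are: [1.88, 3.89, 8.06, 16.68, 34.52]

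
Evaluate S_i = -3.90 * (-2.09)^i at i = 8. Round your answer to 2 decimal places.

S_8 = -3.9 * (-2.09)^8 ≈ -3.9 * 364.0578 ≈ -1419.83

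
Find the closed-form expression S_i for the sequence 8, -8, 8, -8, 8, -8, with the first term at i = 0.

Check ratios: -8 / 8 = -1.0
Common ratio r = -1.
First term a = 8.
Formula: S_i = 8 * (-1)^i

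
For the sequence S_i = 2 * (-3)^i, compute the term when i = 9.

S_9 = 2 * (-3)^9 = 2 * -19683 = -39366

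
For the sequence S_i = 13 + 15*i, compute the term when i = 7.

S_7 = 13 + 15*7 = 13 + 105 = 118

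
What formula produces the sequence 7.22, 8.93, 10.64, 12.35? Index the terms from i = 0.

Check differences: 8.93 - 7.22 = 1.71
10.64 - 8.93 = 1.71
Common difference d = 1.71.
First term a = 7.22.
Formula: S_i = 7.22 + 1.71*i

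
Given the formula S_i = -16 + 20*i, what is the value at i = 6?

S_6 = -16 + 20*6 = -16 + 120 = 104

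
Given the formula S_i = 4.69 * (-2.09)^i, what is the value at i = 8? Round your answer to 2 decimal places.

S_8 = 4.69 * (-2.09)^8 ≈ 4.69 * 364.0578 ≈ 1707.43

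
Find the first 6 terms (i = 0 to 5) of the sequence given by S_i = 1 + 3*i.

This is an arithmetic sequence.
i=0: S_0 = 1 + 3*0 = 1
i=1: S_1 = 1 + 3*1 = 4
i=2: S_2 = 1 + 3*2 = 7
i=3: S_3 = 1 + 3*3 = 10
i=4: S_4 = 1 + 3*4 = 13
i=5: S_5 = 1 + 3*5 = 16
The first 6 terms are: [1, 4, 7, 10, 13, 16]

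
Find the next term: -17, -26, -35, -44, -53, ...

Differences: -26 - -17 = -9
This is an arithmetic sequence with common difference d = -9.
Next term = -53 + -9 = -62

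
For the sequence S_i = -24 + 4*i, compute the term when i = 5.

S_5 = -24 + 4*5 = -24 + 20 = -4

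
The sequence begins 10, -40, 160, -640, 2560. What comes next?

Ratios: -40 / 10 = -4.0
This is a geometric sequence with common ratio r = -4.
Next term = 2560 * -4 = -10240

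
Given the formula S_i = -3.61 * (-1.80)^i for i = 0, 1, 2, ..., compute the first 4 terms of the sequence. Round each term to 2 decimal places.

This is a geometric sequence.
i=0: S_0 = -3.61 * (-1.8)^0 = -3.61
i=1: S_1 = -3.61 * (-1.8)^1 ≈ 6.5
i=2: S_2 = -3.61 * (-1.8)^2 ≈ -11.7
i=3: S_3 = -3.61 * (-1.8)^3 ≈ 21.05
The first 4 terms are: [-3.61, 6.5, -11.7, 21.05]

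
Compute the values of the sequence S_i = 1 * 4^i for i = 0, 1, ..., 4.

This is a geometric sequence.
i=0: S_0 = 1 * 4^0 = 1
i=1: S_1 = 1 * 4^1 = 4
i=2: S_2 = 1 * 4^2 = 16
i=3: S_3 = 1 * 4^3 = 64
i=4: S_4 = 1 * 4^4 = 256
The first 5 terms are: [1, 4, 16, 64, 256]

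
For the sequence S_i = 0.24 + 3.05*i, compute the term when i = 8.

S_8 = 0.24 + 3.05*8 = 0.24 + 24.4 = 24.64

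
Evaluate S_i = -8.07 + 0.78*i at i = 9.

S_9 = -8.07 + 0.78*9 = -8.07 + 7.02 = -1.05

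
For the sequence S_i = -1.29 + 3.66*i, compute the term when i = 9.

S_9 = -1.29 + 3.66*9 = -1.29 + 32.94 = 31.65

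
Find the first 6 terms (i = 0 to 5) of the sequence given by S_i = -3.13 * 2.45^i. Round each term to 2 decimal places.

This is a geometric sequence.
i=0: S_0 = -3.13 * 2.45^0 = -3.13
i=1: S_1 = -3.13 * 2.45^1 ≈ -7.67
i=2: S_2 = -3.13 * 2.45^2 ≈ -18.79
i=3: S_3 = -3.13 * 2.45^3 ≈ -46.03
i=4: S_4 = -3.13 * 2.45^4 ≈ -112.77
i=5: S_5 = -3.13 * 2.45^5 ≈ -276.3
The first 6 terms are: [-3.13, -7.67, -18.79, -46.03, -112.77, -276.3]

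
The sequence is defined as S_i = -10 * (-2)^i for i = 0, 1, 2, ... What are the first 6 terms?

This is a geometric sequence.
i=0: S_0 = -10 * (-2)^0 = -10
i=1: S_1 = -10 * (-2)^1 = 20
i=2: S_2 = -10 * (-2)^2 = -40
i=3: S_3 = -10 * (-2)^3 = 80
i=4: S_4 = -10 * (-2)^4 = -160
i=5: S_5 = -10 * (-2)^5 = 320
The first 6 terms are: [-10, 20, -40, 80, -160, 320]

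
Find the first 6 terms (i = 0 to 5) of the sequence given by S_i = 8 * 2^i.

This is a geometric sequence.
i=0: S_0 = 8 * 2^0 = 8
i=1: S_1 = 8 * 2^1 = 16
i=2: S_2 = 8 * 2^2 = 32
i=3: S_3 = 8 * 2^3 = 64
i=4: S_4 = 8 * 2^4 = 128
i=5: S_5 = 8 * 2^5 = 256
The first 6 terms are: [8, 16, 32, 64, 128, 256]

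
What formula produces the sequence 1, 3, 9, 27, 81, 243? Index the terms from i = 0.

Check ratios: 3 / 1 = 3.0
Common ratio r = 3.
First term a = 1.
Formula: S_i = 1 * 3^i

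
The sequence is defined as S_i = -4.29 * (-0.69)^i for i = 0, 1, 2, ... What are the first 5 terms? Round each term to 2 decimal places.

This is a geometric sequence.
i=0: S_0 = -4.29 * (-0.69)^0 = -4.29
i=1: S_1 = -4.29 * (-0.69)^1 ≈ 2.96
i=2: S_2 = -4.29 * (-0.69)^2 ≈ -2.04
i=3: S_3 = -4.29 * (-0.69)^3 ≈ 1.41
i=4: S_4 = -4.29 * (-0.69)^4 ≈ -0.97
The first 5 terms are: [-4.29, 2.96, -2.04, 1.41, -0.97]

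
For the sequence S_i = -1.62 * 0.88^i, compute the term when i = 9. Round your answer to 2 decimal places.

S_9 = -1.62 * 0.88^9 ≈ -1.62 * 0.3165 ≈ -0.51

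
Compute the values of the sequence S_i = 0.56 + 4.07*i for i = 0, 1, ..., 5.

This is an arithmetic sequence.
i=0: S_0 = 0.56 + 4.07*0 = 0.56
i=1: S_1 = 0.56 + 4.07*1 = 4.63
i=2: S_2 = 0.56 + 4.07*2 = 8.7
i=3: S_3 = 0.56 + 4.07*3 = 12.77
i=4: S_4 = 0.56 + 4.07*4 = 16.84
i=5: S_5 = 0.56 + 4.07*5 = 20.91
The first 6 terms are: [0.56, 4.63, 8.7, 12.77, 16.84, 20.91]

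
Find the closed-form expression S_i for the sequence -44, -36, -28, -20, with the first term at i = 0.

Check differences: -36 - -44 = 8
-28 - -36 = 8
Common difference d = 8.
First term a = -44.
Formula: S_i = -44 + 8*i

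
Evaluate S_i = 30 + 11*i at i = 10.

S_10 = 30 + 11*10 = 30 + 110 = 140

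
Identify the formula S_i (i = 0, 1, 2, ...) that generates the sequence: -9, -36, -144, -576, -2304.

Check ratios: -36 / -9 = 4.0
Common ratio r = 4.
First term a = -9.
Formula: S_i = -9 * 4^i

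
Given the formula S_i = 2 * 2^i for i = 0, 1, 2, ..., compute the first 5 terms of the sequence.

This is a geometric sequence.
i=0: S_0 = 2 * 2^0 = 2
i=1: S_1 = 2 * 2^1 = 4
i=2: S_2 = 2 * 2^2 = 8
i=3: S_3 = 2 * 2^3 = 16
i=4: S_4 = 2 * 2^4 = 32
The first 5 terms are: [2, 4, 8, 16, 32]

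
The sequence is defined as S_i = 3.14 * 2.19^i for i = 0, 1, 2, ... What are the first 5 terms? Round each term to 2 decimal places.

This is a geometric sequence.
i=0: S_0 = 3.14 * 2.19^0 = 3.14
i=1: S_1 = 3.14 * 2.19^1 ≈ 6.88
i=2: S_2 = 3.14 * 2.19^2 ≈ 15.06
i=3: S_3 = 3.14 * 2.19^3 ≈ 32.98
i=4: S_4 = 3.14 * 2.19^4 ≈ 72.23
The first 5 terms are: [3.14, 6.88, 15.06, 32.98, 72.23]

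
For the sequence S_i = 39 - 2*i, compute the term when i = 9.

S_9 = 39 + -2*9 = 39 + -18 = 21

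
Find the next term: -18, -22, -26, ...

Differences: -22 - -18 = -4
This is an arithmetic sequence with common difference d = -4.
Next term = -26 + -4 = -30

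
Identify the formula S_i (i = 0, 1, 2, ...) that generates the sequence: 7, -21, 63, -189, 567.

Check ratios: -21 / 7 = -3.0
Common ratio r = -3.
First term a = 7.
Formula: S_i = 7 * (-3)^i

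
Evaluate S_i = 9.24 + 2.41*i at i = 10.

S_10 = 9.24 + 2.41*10 = 9.24 + 24.1 = 33.34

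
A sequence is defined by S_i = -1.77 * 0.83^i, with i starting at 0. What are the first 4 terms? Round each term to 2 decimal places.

This is a geometric sequence.
i=0: S_0 = -1.77 * 0.83^0 = -1.77
i=1: S_1 = -1.77 * 0.83^1 ≈ -1.47
i=2: S_2 = -1.77 * 0.83^2 ≈ -1.22
i=3: S_3 = -1.77 * 0.83^3 ≈ -1.01
The first 4 terms are: [-1.77, -1.47, -1.22, -1.01]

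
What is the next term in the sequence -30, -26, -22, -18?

Differences: -26 - -30 = 4
This is an arithmetic sequence with common difference d = 4.
Next term = -18 + 4 = -14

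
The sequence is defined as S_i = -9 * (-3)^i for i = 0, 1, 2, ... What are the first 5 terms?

This is a geometric sequence.
i=0: S_0 = -9 * (-3)^0 = -9
i=1: S_1 = -9 * (-3)^1 = 27
i=2: S_2 = -9 * (-3)^2 = -81
i=3: S_3 = -9 * (-3)^3 = 243
i=4: S_4 = -9 * (-3)^4 = -729
The first 5 terms are: [-9, 27, -81, 243, -729]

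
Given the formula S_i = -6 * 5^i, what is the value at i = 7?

S_7 = -6 * 5^7 = -6 * 78125 = -468750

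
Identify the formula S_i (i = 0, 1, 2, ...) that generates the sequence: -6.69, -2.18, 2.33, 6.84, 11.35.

Check differences: -2.18 - -6.69 = 4.51
2.33 - -2.18 = 4.51
Common difference d = 4.51.
First term a = -6.69.
Formula: S_i = -6.69 + 4.51*i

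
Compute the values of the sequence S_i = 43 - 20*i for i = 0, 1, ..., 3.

This is an arithmetic sequence.
i=0: S_0 = 43 + -20*0 = 43
i=1: S_1 = 43 + -20*1 = 23
i=2: S_2 = 43 + -20*2 = 3
i=3: S_3 = 43 + -20*3 = -17
The first 4 terms are: [43, 23, 3, -17]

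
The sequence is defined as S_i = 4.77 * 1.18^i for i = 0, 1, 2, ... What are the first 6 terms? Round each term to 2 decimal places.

This is a geometric sequence.
i=0: S_0 = 4.77 * 1.18^0 = 4.77
i=1: S_1 = 4.77 * 1.18^1 ≈ 5.63
i=2: S_2 = 4.77 * 1.18^2 ≈ 6.64
i=3: S_3 = 4.77 * 1.18^3 ≈ 7.84
i=4: S_4 = 4.77 * 1.18^4 ≈ 9.25
i=5: S_5 = 4.77 * 1.18^5 ≈ 10.91
The first 6 terms are: [4.77, 5.63, 6.64, 7.84, 9.25, 10.91]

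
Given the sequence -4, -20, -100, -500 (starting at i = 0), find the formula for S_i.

Check ratios: -20 / -4 = 5.0
Common ratio r = 5.
First term a = -4.
Formula: S_i = -4 * 5^i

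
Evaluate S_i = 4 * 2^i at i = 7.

S_7 = 4 * 2^7 = 4 * 128 = 512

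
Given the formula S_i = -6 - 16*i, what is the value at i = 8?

S_8 = -6 + -16*8 = -6 + -128 = -134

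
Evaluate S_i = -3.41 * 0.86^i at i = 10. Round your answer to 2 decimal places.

S_10 = -3.41 * 0.86^10 ≈ -3.41 * 0.2213 ≈ -0.75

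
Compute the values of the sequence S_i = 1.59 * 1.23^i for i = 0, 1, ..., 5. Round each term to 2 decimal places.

This is a geometric sequence.
i=0: S_0 = 1.59 * 1.23^0 = 1.59
i=1: S_1 = 1.59 * 1.23^1 ≈ 1.96
i=2: S_2 = 1.59 * 1.23^2 ≈ 2.41
i=3: S_3 = 1.59 * 1.23^3 ≈ 2.96
i=4: S_4 = 1.59 * 1.23^4 ≈ 3.64
i=5: S_5 = 1.59 * 1.23^5 ≈ 4.48
The first 6 terms are: [1.59, 1.96, 2.41, 2.96, 3.64, 4.48]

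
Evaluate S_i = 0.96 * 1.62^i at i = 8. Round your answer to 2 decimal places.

S_8 = 0.96 * 1.62^8 ≈ 0.96 * 47.4373 ≈ 45.54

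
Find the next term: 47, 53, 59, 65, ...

Differences: 53 - 47 = 6
This is an arithmetic sequence with common difference d = 6.
Next term = 65 + 6 = 71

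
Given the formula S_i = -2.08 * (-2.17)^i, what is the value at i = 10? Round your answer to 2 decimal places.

S_10 = -2.08 * (-2.17)^10 ≈ -2.08 * 2315.247 ≈ -4815.71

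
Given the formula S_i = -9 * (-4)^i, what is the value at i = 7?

S_7 = -9 * (-4)^7 = -9 * -16384 = 147456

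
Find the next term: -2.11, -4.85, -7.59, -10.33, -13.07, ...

Differences: -4.85 - -2.11 = -2.74
This is an arithmetic sequence with common difference d = -2.74.
Next term = -13.07 + -2.74 = -15.81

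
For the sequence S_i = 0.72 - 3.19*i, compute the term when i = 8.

S_8 = 0.72 + -3.19*8 = 0.72 + -25.52 = -24.8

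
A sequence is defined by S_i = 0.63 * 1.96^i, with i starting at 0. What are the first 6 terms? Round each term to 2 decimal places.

This is a geometric sequence.
i=0: S_0 = 0.63 * 1.96^0 = 0.63
i=1: S_1 = 0.63 * 1.96^1 ≈ 1.23
i=2: S_2 = 0.63 * 1.96^2 ≈ 2.42
i=3: S_3 = 0.63 * 1.96^3 ≈ 4.74
i=4: S_4 = 0.63 * 1.96^4 ≈ 9.3
i=5: S_5 = 0.63 * 1.96^5 ≈ 18.22
The first 6 terms are: [0.63, 1.23, 2.42, 4.74, 9.3, 18.22]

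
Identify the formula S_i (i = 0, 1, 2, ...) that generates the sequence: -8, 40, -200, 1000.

Check ratios: 40 / -8 = -5.0
Common ratio r = -5.
First term a = -8.
Formula: S_i = -8 * (-5)^i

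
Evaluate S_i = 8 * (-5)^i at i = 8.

S_8 = 8 * (-5)^8 = 8 * 390625 = 3125000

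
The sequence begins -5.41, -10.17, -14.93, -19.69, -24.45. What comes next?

Differences: -10.17 - -5.41 = -4.76
This is an arithmetic sequence with common difference d = -4.76.
Next term = -24.45 + -4.76 = -29.21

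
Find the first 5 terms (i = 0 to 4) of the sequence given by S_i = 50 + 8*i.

This is an arithmetic sequence.
i=0: S_0 = 50 + 8*0 = 50
i=1: S_1 = 50 + 8*1 = 58
i=2: S_2 = 50 + 8*2 = 66
i=3: S_3 = 50 + 8*3 = 74
i=4: S_4 = 50 + 8*4 = 82
The first 5 terms are: [50, 58, 66, 74, 82]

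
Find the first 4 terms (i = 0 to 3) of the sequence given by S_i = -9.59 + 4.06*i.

This is an arithmetic sequence.
i=0: S_0 = -9.59 + 4.06*0 = -9.59
i=1: S_1 = -9.59 + 4.06*1 = -5.53
i=2: S_2 = -9.59 + 4.06*2 = -1.47
i=3: S_3 = -9.59 + 4.06*3 = 2.59
The first 4 terms are: [-9.59, -5.53, -1.47, 2.59]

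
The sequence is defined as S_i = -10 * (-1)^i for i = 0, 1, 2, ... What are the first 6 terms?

This is a geometric sequence.
i=0: S_0 = -10 * (-1)^0 = -10
i=1: S_1 = -10 * (-1)^1 = 10
i=2: S_2 = -10 * (-1)^2 = -10
i=3: S_3 = -10 * (-1)^3 = 10
i=4: S_4 = -10 * (-1)^4 = -10
i=5: S_5 = -10 * (-1)^5 = 10
The first 6 terms are: [-10, 10, -10, 10, -10, 10]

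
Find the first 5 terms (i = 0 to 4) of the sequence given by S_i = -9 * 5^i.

This is a geometric sequence.
i=0: S_0 = -9 * 5^0 = -9
i=1: S_1 = -9 * 5^1 = -45
i=2: S_2 = -9 * 5^2 = -225
i=3: S_3 = -9 * 5^3 = -1125
i=4: S_4 = -9 * 5^4 = -5625
The first 5 terms are: [-9, -45, -225, -1125, -5625]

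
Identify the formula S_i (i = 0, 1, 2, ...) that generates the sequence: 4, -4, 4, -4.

Check ratios: -4 / 4 = -1.0
Common ratio r = -1.
First term a = 4.
Formula: S_i = 4 * (-1)^i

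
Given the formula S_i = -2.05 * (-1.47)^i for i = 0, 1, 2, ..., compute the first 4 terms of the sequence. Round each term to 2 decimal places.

This is a geometric sequence.
i=0: S_0 = -2.05 * (-1.47)^0 = -2.05
i=1: S_1 = -2.05 * (-1.47)^1 ≈ 3.01
i=2: S_2 = -2.05 * (-1.47)^2 ≈ -4.43
i=3: S_3 = -2.05 * (-1.47)^3 ≈ 6.51
The first 4 terms are: [-2.05, 3.01, -4.43, 6.51]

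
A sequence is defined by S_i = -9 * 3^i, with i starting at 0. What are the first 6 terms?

This is a geometric sequence.
i=0: S_0 = -9 * 3^0 = -9
i=1: S_1 = -9 * 3^1 = -27
i=2: S_2 = -9 * 3^2 = -81
i=3: S_3 = -9 * 3^3 = -243
i=4: S_4 = -9 * 3^4 = -729
i=5: S_5 = -9 * 3^5 = -2187
The first 6 terms are: [-9, -27, -81, -243, -729, -2187]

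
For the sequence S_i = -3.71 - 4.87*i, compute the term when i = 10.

S_10 = -3.71 + -4.87*10 = -3.71 + -48.7 = -52.41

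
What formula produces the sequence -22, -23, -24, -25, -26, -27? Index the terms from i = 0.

Check differences: -23 - -22 = -1
-24 - -23 = -1
Common difference d = -1.
First term a = -22.
Formula: S_i = -22 - 1*i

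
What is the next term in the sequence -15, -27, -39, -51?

Differences: -27 - -15 = -12
This is an arithmetic sequence with common difference d = -12.
Next term = -51 + -12 = -63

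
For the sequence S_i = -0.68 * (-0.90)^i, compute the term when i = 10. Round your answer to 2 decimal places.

S_10 = -0.68 * (-0.9)^10 ≈ -0.68 * 0.3487 ≈ -0.24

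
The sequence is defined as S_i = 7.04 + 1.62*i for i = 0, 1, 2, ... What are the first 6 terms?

This is an arithmetic sequence.
i=0: S_0 = 7.04 + 1.62*0 = 7.04
i=1: S_1 = 7.04 + 1.62*1 = 8.66
i=2: S_2 = 7.04 + 1.62*2 = 10.28
i=3: S_3 = 7.04 + 1.62*3 = 11.9
i=4: S_4 = 7.04 + 1.62*4 = 13.52
i=5: S_5 = 7.04 + 1.62*5 = 15.14
The first 6 terms are: [7.04, 8.66, 10.28, 11.9, 13.52, 15.14]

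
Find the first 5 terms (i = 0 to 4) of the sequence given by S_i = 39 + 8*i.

This is an arithmetic sequence.
i=0: S_0 = 39 + 8*0 = 39
i=1: S_1 = 39 + 8*1 = 47
i=2: S_2 = 39 + 8*2 = 55
i=3: S_3 = 39 + 8*3 = 63
i=4: S_4 = 39 + 8*4 = 71
The first 5 terms are: [39, 47, 55, 63, 71]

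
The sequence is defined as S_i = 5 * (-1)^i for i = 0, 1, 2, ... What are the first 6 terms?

This is a geometric sequence.
i=0: S_0 = 5 * (-1)^0 = 5
i=1: S_1 = 5 * (-1)^1 = -5
i=2: S_2 = 5 * (-1)^2 = 5
i=3: S_3 = 5 * (-1)^3 = -5
i=4: S_4 = 5 * (-1)^4 = 5
i=5: S_5 = 5 * (-1)^5 = -5
The first 6 terms are: [5, -5, 5, -5, 5, -5]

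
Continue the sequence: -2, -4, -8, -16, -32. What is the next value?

Ratios: -4 / -2 = 2.0
This is a geometric sequence with common ratio r = 2.
Next term = -32 * 2 = -64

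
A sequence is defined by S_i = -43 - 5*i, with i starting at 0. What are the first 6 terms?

This is an arithmetic sequence.
i=0: S_0 = -43 + -5*0 = -43
i=1: S_1 = -43 + -5*1 = -48
i=2: S_2 = -43 + -5*2 = -53
i=3: S_3 = -43 + -5*3 = -58
i=4: S_4 = -43 + -5*4 = -63
i=5: S_5 = -43 + -5*5 = -68
The first 6 terms are: [-43, -48, -53, -58, -63, -68]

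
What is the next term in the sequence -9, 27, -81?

Ratios: 27 / -9 = -3.0
This is a geometric sequence with common ratio r = -3.
Next term = -81 * -3 = 243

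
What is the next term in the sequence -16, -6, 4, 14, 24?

Differences: -6 - -16 = 10
This is an arithmetic sequence with common difference d = 10.
Next term = 24 + 10 = 34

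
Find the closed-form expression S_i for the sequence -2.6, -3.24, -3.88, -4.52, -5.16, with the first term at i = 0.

Check differences: -3.24 - -2.6 = -0.64
-3.88 - -3.24 = -0.64
Common difference d = -0.64.
First term a = -2.6.
Formula: S_i = -2.60 - 0.64*i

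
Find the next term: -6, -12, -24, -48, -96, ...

Ratios: -12 / -6 = 2.0
This is a geometric sequence with common ratio r = 2.
Next term = -96 * 2 = -192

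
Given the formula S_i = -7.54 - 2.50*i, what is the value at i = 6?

S_6 = -7.54 + -2.5*6 = -7.54 + -15.0 = -22.54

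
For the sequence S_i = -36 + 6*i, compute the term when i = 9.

S_9 = -36 + 6*9 = -36 + 54 = 18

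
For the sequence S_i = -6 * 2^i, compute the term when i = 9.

S_9 = -6 * 2^9 = -6 * 512 = -3072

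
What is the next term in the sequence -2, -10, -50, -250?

Ratios: -10 / -2 = 5.0
This is a geometric sequence with common ratio r = 5.
Next term = -250 * 5 = -1250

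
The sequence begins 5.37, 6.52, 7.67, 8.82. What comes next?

Differences: 6.52 - 5.37 = 1.15
This is an arithmetic sequence with common difference d = 1.15.
Next term = 8.82 + 1.15 = 9.97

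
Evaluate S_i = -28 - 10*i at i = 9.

S_9 = -28 + -10*9 = -28 + -90 = -118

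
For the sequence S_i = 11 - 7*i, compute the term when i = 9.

S_9 = 11 + -7*9 = 11 + -63 = -52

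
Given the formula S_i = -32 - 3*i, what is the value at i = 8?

S_8 = -32 + -3*8 = -32 + -24 = -56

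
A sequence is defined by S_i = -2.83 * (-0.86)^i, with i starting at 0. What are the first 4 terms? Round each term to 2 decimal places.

This is a geometric sequence.
i=0: S_0 = -2.83 * (-0.86)^0 = -2.83
i=1: S_1 = -2.83 * (-0.86)^1 ≈ 2.43
i=2: S_2 = -2.83 * (-0.86)^2 ≈ -2.09
i=3: S_3 = -2.83 * (-0.86)^3 ≈ 1.8
The first 4 terms are: [-2.83, 2.43, -2.09, 1.8]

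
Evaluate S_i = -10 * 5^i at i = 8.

S_8 = -10 * 5^8 = -10 * 390625 = -3906250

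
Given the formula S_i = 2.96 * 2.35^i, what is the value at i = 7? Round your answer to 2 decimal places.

S_7 = 2.96 * 2.35^7 ≈ 2.96 * 395.7993 ≈ 1171.57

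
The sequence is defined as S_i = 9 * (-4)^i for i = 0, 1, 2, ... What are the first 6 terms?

This is a geometric sequence.
i=0: S_0 = 9 * (-4)^0 = 9
i=1: S_1 = 9 * (-4)^1 = -36
i=2: S_2 = 9 * (-4)^2 = 144
i=3: S_3 = 9 * (-4)^3 = -576
i=4: S_4 = 9 * (-4)^4 = 2304
i=5: S_5 = 9 * (-4)^5 = -9216
The first 6 terms are: [9, -36, 144, -576, 2304, -9216]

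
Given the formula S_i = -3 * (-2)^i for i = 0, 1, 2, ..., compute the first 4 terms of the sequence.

This is a geometric sequence.
i=0: S_0 = -3 * (-2)^0 = -3
i=1: S_1 = -3 * (-2)^1 = 6
i=2: S_2 = -3 * (-2)^2 = -12
i=3: S_3 = -3 * (-2)^3 = 24
The first 4 terms are: [-3, 6, -12, 24]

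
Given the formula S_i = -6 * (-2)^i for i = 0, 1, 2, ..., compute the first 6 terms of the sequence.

This is a geometric sequence.
i=0: S_0 = -6 * (-2)^0 = -6
i=1: S_1 = -6 * (-2)^1 = 12
i=2: S_2 = -6 * (-2)^2 = -24
i=3: S_3 = -6 * (-2)^3 = 48
i=4: S_4 = -6 * (-2)^4 = -96
i=5: S_5 = -6 * (-2)^5 = 192
The first 6 terms are: [-6, 12, -24, 48, -96, 192]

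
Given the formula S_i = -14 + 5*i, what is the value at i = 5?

S_5 = -14 + 5*5 = -14 + 25 = 11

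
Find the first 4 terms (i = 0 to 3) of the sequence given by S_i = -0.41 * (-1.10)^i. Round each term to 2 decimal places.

This is a geometric sequence.
i=0: S_0 = -0.41 * (-1.1)^0 = -0.41
i=1: S_1 = -0.41 * (-1.1)^1 ≈ 0.45
i=2: S_2 = -0.41 * (-1.1)^2 ≈ -0.5
i=3: S_3 = -0.41 * (-1.1)^3 ≈ 0.55
The first 4 terms are: [-0.41, 0.45, -0.5, 0.55]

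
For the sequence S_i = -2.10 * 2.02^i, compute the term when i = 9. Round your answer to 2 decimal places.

S_9 = -2.1 * 2.02^9 ≈ -2.1 * 559.9669 ≈ -1175.93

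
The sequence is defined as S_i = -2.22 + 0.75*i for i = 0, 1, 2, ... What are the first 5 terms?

This is an arithmetic sequence.
i=0: S_0 = -2.22 + 0.75*0 = -2.22
i=1: S_1 = -2.22 + 0.75*1 = -1.47
i=2: S_2 = -2.22 + 0.75*2 = -0.72
i=3: S_3 = -2.22 + 0.75*3 = 0.03
i=4: S_4 = -2.22 + 0.75*4 = 0.78
The first 5 terms are: [-2.22, -1.47, -0.72, 0.03, 0.78]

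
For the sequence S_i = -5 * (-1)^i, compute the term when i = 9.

S_9 = -5 * (-1)^9 = -5 * -1 = 5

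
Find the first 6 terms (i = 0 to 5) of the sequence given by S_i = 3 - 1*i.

This is an arithmetic sequence.
i=0: S_0 = 3 + -1*0 = 3
i=1: S_1 = 3 + -1*1 = 2
i=2: S_2 = 3 + -1*2 = 1
i=3: S_3 = 3 + -1*3 = 0
i=4: S_4 = 3 + -1*4 = -1
i=5: S_5 = 3 + -1*5 = -2
The first 6 terms are: [3, 2, 1, 0, -1, -2]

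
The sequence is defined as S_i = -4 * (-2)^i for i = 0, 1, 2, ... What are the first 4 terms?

This is a geometric sequence.
i=0: S_0 = -4 * (-2)^0 = -4
i=1: S_1 = -4 * (-2)^1 = 8
i=2: S_2 = -4 * (-2)^2 = -16
i=3: S_3 = -4 * (-2)^3 = 32
The first 4 terms are: [-4, 8, -16, 32]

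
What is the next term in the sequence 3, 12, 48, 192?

Ratios: 12 / 3 = 4.0
This is a geometric sequence with common ratio r = 4.
Next term = 192 * 4 = 768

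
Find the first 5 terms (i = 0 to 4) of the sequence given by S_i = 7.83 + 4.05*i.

This is an arithmetic sequence.
i=0: S_0 = 7.83 + 4.05*0 = 7.83
i=1: S_1 = 7.83 + 4.05*1 = 11.88
i=2: S_2 = 7.83 + 4.05*2 = 15.93
i=3: S_3 = 7.83 + 4.05*3 = 19.98
i=4: S_4 = 7.83 + 4.05*4 = 24.03
The first 5 terms are: [7.83, 11.88, 15.93, 19.98, 24.03]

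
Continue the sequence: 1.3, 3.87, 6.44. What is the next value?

Differences: 3.87 - 1.3 = 2.57
This is an arithmetic sequence with common difference d = 2.57.
Next term = 6.44 + 2.57 = 9.01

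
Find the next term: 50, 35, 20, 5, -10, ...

Differences: 35 - 50 = -15
This is an arithmetic sequence with common difference d = -15.
Next term = -10 + -15 = -25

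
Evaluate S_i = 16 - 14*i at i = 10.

S_10 = 16 + -14*10 = 16 + -140 = -124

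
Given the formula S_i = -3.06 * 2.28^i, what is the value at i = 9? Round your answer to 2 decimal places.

S_9 = -3.06 * 2.28^9 ≈ -3.06 * 1664.9976 ≈ -5094.89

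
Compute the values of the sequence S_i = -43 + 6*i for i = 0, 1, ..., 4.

This is an arithmetic sequence.
i=0: S_0 = -43 + 6*0 = -43
i=1: S_1 = -43 + 6*1 = -37
i=2: S_2 = -43 + 6*2 = -31
i=3: S_3 = -43 + 6*3 = -25
i=4: S_4 = -43 + 6*4 = -19
The first 5 terms are: [-43, -37, -31, -25, -19]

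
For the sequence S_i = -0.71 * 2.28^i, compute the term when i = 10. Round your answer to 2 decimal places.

S_10 = -0.71 * 2.28^10 ≈ -0.71 * 3796.1946 ≈ -2695.3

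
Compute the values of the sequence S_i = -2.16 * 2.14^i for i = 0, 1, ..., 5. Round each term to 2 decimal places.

This is a geometric sequence.
i=0: S_0 = -2.16 * 2.14^0 = -2.16
i=1: S_1 = -2.16 * 2.14^1 ≈ -4.62
i=2: S_2 = -2.16 * 2.14^2 ≈ -9.89
i=3: S_3 = -2.16 * 2.14^3 ≈ -21.17
i=4: S_4 = -2.16 * 2.14^4 ≈ -45.3
i=5: S_5 = -2.16 * 2.14^5 ≈ -96.94
The first 6 terms are: [-2.16, -4.62, -9.89, -21.17, -45.3, -96.94]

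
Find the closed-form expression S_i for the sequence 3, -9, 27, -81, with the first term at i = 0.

Check ratios: -9 / 3 = -3.0
Common ratio r = -3.
First term a = 3.
Formula: S_i = 3 * (-3)^i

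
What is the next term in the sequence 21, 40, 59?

Differences: 40 - 21 = 19
This is an arithmetic sequence with common difference d = 19.
Next term = 59 + 19 = 78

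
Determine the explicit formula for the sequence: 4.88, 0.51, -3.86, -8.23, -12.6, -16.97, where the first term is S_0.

Check differences: 0.51 - 4.88 = -4.37
-3.86 - 0.51 = -4.37
Common difference d = -4.37.
First term a = 4.88.
Formula: S_i = 4.88 - 4.37*i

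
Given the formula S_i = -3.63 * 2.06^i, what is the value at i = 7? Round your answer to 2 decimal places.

S_7 = -3.63 * 2.06^7 ≈ -3.63 * 157.4239 ≈ -571.45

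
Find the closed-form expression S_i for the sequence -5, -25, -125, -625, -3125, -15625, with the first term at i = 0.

Check ratios: -25 / -5 = 5.0
Common ratio r = 5.
First term a = -5.
Formula: S_i = -5 * 5^i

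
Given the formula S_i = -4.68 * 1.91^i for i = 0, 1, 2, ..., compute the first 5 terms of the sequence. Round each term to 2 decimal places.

This is a geometric sequence.
i=0: S_0 = -4.68 * 1.91^0 = -4.68
i=1: S_1 = -4.68 * 1.91^1 ≈ -8.94
i=2: S_2 = -4.68 * 1.91^2 ≈ -17.07
i=3: S_3 = -4.68 * 1.91^3 ≈ -32.61
i=4: S_4 = -4.68 * 1.91^4 ≈ -62.28
The first 5 terms are: [-4.68, -8.94, -17.07, -32.61, -62.28]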